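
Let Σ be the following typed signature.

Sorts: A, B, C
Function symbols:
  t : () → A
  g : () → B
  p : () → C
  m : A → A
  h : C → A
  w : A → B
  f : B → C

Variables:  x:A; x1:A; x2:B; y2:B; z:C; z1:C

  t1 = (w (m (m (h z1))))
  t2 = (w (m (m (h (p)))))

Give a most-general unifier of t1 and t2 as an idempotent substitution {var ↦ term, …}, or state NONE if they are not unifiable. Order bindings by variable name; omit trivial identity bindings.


{z1 ↦ (p)}


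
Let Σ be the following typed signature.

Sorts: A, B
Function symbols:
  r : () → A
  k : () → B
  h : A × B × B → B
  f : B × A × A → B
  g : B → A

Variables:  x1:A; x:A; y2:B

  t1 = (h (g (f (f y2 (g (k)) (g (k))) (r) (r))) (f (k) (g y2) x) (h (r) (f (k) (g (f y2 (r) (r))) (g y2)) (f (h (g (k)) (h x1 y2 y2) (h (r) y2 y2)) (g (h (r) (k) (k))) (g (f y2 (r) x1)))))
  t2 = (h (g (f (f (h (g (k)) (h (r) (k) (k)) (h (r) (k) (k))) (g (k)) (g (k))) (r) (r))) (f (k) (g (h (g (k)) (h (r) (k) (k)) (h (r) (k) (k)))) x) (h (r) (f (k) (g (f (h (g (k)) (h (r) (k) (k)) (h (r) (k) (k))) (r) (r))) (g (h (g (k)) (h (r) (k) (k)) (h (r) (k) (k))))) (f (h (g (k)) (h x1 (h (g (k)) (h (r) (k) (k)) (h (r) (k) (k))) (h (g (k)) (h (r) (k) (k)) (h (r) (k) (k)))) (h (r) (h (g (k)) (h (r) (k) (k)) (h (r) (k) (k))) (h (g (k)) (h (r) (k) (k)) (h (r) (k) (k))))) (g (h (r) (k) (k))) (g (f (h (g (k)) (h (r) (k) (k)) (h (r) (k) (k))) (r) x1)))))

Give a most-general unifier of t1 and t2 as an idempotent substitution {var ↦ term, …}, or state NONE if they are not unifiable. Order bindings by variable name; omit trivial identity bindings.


{y2 ↦ (h (g (k)) (h (r) (k) (k)) (h (r) (k) (k)))}


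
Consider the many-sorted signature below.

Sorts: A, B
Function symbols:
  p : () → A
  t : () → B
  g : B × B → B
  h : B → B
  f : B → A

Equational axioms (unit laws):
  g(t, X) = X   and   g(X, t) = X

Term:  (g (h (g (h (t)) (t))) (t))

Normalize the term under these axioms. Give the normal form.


1. (g (h (g (h (t)) (t))) (t))  →  (h (g (h (t)) (t)))
2. (h (g (h (t)) (t)))  →  (h (h (t)))

normal form = (h (h (t)))


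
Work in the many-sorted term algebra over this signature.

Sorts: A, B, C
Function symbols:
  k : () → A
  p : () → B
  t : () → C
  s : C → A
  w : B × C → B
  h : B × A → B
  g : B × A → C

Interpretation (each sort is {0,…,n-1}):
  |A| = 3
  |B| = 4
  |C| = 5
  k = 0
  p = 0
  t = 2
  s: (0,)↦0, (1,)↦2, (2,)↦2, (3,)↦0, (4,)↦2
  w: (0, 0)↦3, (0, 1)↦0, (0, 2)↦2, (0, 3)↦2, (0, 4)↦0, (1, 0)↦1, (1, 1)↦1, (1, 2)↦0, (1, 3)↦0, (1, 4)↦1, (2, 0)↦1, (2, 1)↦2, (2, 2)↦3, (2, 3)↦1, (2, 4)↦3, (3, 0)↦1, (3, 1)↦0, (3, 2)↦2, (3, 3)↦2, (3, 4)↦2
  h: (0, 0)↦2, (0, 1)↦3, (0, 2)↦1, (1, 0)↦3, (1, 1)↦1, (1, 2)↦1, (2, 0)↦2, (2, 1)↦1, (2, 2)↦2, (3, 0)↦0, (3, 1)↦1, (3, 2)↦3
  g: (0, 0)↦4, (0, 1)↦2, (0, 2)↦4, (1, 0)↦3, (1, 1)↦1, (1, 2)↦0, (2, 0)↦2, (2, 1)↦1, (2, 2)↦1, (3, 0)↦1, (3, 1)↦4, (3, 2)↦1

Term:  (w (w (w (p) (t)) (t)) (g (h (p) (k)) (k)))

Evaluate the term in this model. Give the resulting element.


  p = 0
  t = 2
  (w (p) (t)) = w(0, 2) = 2
  t = 2
  (w (w (p) (t)) (t)) = w(2, 2) = 3
  p = 0
  k = 0
  (h (p) (k)) = h(0, 0) = 2
  k = 0
  (g (h (p) (k)) (k)) = g(2, 0) = 2
  (w (w (w (p) (t)) (t)) (g (h (p) (k)) (k))) = w(3, 2) = 2

value = 2


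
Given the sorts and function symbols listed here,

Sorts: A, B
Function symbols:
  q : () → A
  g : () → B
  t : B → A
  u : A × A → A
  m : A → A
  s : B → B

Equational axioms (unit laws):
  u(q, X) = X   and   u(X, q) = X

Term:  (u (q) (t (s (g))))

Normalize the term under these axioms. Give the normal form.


normal form = (t (s (g)))

1. (u (q) (t (s (g))))  →  (t (s (g)))


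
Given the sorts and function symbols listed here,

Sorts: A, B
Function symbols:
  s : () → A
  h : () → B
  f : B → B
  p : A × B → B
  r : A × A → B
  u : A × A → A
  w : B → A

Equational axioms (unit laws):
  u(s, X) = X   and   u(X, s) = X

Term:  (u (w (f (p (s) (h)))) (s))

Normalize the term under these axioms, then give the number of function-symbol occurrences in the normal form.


1. (u (w (f (p (s) (h)))) (s))  →  (w (f (p (s) (h))))
normal form: (w (f (p (s) (h))))

size = 5


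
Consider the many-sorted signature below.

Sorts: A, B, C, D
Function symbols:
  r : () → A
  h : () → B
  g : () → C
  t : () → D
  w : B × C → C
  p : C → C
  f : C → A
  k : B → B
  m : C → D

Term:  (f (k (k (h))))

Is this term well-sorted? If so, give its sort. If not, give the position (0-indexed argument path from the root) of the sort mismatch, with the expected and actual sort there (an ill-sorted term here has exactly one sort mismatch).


      (h) : B
    (k (h)) : B
  (k (k (h))) : B
(f (k (k (h)))) : ✗ arg 0 at [0] has sort B, expected C

ill-sorted at position [0]: expected C, got B


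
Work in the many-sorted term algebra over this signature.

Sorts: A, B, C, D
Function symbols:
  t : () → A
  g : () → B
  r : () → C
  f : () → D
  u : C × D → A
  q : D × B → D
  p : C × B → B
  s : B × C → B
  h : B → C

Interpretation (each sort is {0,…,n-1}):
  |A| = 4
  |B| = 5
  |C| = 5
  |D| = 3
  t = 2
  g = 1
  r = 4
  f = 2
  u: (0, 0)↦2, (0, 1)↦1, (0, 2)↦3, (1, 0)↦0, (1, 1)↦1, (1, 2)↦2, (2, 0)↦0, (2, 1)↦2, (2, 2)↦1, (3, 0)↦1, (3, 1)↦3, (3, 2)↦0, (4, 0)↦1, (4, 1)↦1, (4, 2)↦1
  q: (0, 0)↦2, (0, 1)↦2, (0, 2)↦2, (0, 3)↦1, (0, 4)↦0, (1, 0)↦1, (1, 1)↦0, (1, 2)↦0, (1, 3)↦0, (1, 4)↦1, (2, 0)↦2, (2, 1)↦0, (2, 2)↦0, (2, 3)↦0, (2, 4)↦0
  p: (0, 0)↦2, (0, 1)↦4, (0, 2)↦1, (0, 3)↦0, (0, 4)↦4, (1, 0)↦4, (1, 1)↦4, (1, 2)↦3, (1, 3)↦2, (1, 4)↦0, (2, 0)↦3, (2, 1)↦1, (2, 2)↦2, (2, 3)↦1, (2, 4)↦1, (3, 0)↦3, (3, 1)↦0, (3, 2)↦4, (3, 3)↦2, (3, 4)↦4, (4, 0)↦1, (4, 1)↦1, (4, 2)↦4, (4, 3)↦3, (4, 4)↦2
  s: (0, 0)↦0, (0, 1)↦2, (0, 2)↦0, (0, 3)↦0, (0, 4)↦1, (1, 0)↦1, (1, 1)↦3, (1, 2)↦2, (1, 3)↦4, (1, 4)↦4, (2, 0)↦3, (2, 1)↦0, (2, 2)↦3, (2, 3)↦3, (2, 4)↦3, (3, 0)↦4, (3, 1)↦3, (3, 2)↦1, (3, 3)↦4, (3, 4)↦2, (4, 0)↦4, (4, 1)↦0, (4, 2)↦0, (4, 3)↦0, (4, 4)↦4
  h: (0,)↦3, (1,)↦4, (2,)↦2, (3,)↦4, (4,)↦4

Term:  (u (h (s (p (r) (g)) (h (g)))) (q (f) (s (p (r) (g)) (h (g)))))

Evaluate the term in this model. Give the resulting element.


  r = 4
  g = 1
  (p (r) (g)) = p(4, 1) = 1
  g = 1
  (h (g)) = h(1,) = 4
  (s (p (r) (g)) (h (g))) = s(1, 4) = 4
  (h (s (p (r) (g)) (h (g)))) = h(4,) = 4
  f = 2
  r = 4
  g = 1
  (p (r) (g)) = p(4, 1) = 1
  g = 1
  (h (g)) = h(1,) = 4
  (s (p (r) (g)) (h (g))) = s(1, 4) = 4
  (q (f) (s (p (r) (g)) (h (g)))) = q(2, 4) = 0
  (u (h (s (p (r) (g)) (h (g)))) (q (f) (s (p (r) (g)) (h (g))))) = u(4, 0) = 1

value = 1


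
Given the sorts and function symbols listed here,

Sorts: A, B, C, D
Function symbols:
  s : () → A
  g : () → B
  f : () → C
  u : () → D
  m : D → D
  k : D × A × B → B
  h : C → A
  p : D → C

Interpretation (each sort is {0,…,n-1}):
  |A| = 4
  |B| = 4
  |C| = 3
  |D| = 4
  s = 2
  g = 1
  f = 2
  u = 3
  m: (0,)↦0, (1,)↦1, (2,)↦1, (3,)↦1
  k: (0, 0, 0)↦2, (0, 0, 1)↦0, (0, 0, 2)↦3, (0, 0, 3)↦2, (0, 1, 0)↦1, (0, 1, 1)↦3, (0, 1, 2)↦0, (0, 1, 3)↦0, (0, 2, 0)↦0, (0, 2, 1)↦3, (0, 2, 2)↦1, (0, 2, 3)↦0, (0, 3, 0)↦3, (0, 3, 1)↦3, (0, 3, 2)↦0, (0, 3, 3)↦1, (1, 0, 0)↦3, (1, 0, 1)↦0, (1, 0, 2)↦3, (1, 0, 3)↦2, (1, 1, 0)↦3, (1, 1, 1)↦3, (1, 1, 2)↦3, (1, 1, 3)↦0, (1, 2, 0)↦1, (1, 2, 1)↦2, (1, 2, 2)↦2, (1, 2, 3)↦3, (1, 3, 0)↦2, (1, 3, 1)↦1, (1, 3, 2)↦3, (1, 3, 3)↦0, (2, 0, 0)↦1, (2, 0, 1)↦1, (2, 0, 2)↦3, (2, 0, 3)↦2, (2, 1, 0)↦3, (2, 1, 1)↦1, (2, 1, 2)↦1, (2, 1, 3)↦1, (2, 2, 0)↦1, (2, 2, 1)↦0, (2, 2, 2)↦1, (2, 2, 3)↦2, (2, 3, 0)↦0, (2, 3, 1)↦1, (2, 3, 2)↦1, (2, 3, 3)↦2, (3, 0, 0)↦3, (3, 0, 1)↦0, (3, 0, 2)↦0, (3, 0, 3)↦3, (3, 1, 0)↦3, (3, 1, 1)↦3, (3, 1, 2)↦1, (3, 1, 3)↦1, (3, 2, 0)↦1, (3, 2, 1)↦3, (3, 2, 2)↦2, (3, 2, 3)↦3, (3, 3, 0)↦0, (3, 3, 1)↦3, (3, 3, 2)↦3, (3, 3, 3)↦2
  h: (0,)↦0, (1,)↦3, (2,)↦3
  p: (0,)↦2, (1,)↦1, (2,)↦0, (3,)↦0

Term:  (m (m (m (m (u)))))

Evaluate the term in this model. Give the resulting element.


value = 1

  u = 3
  (m (u)) = m(3,) = 1
  (m (m (u))) = m(1,) = 1
  (m (m (m (u)))) = m(1,) = 1
  (m (m (m (m (u))))) = m(1,) = 1


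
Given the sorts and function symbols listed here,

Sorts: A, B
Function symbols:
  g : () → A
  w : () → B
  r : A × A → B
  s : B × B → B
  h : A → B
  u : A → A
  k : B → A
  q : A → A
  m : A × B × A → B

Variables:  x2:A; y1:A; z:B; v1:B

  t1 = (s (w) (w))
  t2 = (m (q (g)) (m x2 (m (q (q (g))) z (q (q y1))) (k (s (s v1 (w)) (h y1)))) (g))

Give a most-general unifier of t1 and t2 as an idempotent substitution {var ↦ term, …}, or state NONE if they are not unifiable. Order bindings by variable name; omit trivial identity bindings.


head clash or occurs-check failure — not unifiable

NONE (not unifiable)


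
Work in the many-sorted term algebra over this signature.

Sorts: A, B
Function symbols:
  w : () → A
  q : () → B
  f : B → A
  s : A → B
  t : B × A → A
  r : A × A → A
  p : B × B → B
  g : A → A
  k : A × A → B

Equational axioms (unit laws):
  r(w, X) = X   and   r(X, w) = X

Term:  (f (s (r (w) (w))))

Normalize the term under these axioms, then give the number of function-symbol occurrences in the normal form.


1. (f (s (r (w) (w))))  →  (f (s (w)))
normal form: (f (s (w)))

size = 3


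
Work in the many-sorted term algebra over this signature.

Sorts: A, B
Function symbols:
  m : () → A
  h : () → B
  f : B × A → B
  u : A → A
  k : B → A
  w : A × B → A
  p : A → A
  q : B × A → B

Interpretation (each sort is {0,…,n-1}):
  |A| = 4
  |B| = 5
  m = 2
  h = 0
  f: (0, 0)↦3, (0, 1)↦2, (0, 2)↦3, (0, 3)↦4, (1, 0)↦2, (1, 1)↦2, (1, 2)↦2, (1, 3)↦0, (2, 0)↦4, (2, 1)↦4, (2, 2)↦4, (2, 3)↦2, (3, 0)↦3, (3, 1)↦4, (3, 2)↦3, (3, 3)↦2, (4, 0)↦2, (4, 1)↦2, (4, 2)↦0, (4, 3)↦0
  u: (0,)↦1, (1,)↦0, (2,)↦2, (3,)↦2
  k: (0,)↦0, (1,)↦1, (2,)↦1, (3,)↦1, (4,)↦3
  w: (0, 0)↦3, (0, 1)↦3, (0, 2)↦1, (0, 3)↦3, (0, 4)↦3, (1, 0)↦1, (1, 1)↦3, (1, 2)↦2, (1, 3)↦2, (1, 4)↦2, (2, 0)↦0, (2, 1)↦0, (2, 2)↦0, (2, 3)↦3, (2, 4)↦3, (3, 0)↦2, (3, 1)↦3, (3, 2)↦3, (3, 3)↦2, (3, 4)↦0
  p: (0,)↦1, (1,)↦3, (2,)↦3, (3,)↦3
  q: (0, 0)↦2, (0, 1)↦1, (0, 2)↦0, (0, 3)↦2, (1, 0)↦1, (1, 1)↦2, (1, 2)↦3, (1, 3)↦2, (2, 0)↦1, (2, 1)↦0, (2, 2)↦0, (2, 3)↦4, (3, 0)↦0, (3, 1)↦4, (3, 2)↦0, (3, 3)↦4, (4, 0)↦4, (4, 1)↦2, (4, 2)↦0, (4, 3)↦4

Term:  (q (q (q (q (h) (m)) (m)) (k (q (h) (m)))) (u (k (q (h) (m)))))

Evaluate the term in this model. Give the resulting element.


  h = 0
  m = 2
  (q (h) (m)) = q(0, 2) = 0
  m = 2
  (q (q (h) (m)) (m)) = q(0, 2) = 0
  h = 0
  m = 2
  (q (h) (m)) = q(0, 2) = 0
  (k (q (h) (m))) = k(0,) = 0
  (q (q (q (h) (m)) (m)) (k (q (h) (m)))) = q(0, 0) = 2
  h = 0
  m = 2
  (q (h) (m)) = q(0, 2) = 0
  (k (q (h) (m))) = k(0,) = 0
  (u (k (q (h) (m)))) = u(0,) = 1
  (q (q (q (q (h) (m)) (m)) (k (q (h) (m)))) (u (k (q (h) (m))))) = q(2, 1) = 0

value = 0


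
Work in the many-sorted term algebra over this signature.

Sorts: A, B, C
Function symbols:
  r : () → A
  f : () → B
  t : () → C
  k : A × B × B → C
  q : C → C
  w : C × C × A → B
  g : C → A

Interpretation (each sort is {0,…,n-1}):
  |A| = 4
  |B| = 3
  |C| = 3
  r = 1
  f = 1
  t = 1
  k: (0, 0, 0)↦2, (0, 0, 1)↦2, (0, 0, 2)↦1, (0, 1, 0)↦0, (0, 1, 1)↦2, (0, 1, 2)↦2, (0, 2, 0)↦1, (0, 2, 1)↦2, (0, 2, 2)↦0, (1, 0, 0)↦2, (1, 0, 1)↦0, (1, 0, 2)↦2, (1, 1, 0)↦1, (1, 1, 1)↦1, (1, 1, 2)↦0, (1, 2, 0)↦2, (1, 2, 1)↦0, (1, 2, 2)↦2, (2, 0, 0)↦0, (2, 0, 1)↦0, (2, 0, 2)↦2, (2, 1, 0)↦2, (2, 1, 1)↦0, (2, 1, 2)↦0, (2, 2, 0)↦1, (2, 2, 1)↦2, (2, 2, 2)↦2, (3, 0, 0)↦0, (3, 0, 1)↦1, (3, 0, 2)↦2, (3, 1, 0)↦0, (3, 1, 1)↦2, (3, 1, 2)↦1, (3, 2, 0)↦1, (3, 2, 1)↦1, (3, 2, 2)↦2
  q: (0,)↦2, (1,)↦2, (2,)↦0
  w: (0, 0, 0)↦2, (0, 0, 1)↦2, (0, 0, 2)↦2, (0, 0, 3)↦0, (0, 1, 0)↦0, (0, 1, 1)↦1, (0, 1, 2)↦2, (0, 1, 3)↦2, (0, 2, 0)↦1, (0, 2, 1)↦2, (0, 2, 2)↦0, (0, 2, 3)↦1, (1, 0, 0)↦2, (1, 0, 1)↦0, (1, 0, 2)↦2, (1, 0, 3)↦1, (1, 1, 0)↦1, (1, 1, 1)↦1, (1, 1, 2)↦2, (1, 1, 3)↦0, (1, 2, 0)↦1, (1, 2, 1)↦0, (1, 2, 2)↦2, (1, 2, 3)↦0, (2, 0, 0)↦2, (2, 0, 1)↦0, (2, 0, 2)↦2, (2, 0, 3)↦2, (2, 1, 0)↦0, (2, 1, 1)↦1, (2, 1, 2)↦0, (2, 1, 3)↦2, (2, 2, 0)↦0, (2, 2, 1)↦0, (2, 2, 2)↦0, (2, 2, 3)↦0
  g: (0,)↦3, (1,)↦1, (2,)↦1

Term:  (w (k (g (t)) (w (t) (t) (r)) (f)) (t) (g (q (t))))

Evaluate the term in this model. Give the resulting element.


value = 1

  t = 1
  (g (t)) = g(1,) = 1
  t = 1
  t = 1
  r = 1
  (w (t) (t) (r)) = w(1, 1, 1) = 1
  f = 1
  (k (g (t)) (w (t) (t) (r)) (f)) = k(1, 1, 1) = 1
  t = 1
  t = 1
  (q (t)) = q(1,) = 2
  (g (q (t))) = g(2,) = 1
  (w (k (g (t)) (w (t) (t) (r)) (f)) (t) (g (q (t)))) = w(1, 1, 1) = 1


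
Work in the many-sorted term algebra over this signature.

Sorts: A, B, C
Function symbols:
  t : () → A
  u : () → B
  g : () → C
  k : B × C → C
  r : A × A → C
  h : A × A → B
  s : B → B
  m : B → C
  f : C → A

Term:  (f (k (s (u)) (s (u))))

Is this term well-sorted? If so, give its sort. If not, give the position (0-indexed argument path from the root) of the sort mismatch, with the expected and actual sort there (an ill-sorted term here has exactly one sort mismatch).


ill-sorted at position [0, 1]: expected C, got B

      (u) : B
    (s (u)) : B
      (u) : B
    (s (u)) : B
  (k (s (u)) (s (u))) : ✗ arg 1 at [0, 1] has sort B, expected C


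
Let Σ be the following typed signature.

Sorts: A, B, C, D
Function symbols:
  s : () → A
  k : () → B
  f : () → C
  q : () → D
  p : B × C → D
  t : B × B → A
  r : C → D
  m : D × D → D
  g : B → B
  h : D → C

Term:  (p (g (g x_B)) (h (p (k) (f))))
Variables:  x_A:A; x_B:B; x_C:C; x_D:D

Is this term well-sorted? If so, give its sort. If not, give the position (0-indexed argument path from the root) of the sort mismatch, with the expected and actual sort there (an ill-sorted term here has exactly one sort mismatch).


      x_B : B
    (g x_B) : B
  (g (g x_B)) : B
      (k) : B
      (f) : C
    (p (k) (f)) : D
  (h (p (k) (f))) : C
(p (g (g x_B)) (h (p (k) (f)))) : D

well-sorted; sort = D


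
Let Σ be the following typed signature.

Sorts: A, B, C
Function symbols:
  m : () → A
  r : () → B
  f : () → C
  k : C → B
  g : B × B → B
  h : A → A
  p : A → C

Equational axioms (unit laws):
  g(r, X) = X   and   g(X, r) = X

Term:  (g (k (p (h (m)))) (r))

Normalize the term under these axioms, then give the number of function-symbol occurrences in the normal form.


1. (g (k (p (h (m)))) (r))  →  (k (p (h (m))))
normal form: (k (p (h (m))))

size = 4


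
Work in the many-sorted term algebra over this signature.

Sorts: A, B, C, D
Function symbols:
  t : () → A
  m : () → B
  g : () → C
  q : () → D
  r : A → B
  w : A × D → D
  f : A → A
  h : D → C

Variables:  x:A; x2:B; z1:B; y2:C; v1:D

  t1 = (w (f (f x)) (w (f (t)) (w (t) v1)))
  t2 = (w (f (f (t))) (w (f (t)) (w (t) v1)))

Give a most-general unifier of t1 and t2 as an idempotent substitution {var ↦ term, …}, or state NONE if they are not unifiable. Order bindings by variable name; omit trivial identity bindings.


{x ↦ (t)}


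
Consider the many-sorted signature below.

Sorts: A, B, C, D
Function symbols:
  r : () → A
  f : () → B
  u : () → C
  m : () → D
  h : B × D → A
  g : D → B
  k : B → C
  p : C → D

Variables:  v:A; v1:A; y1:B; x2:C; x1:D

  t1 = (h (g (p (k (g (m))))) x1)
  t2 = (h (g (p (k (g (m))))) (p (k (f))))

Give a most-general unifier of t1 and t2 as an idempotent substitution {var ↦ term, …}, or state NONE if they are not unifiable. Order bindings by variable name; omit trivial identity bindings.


{x1 ↦ (p (k (f)))}


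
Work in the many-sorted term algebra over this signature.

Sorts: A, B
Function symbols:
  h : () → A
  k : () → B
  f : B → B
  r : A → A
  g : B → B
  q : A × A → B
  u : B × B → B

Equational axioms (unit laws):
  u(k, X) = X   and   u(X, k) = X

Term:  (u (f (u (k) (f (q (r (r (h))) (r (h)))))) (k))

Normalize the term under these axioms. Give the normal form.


normal form = (f (f (q (r (r (h))) (r (h)))))

1. (u (f (u (k) (f (q (r (r (h))) (r (h)))))) (k))  →  (f (u (k) (f (q (r (r (h))) (r (h))))))
2. (f (u (k) (f (q (r (r (h))) (r (h))))))  →  (f (f (q (r (r (h))) (r (h)))))


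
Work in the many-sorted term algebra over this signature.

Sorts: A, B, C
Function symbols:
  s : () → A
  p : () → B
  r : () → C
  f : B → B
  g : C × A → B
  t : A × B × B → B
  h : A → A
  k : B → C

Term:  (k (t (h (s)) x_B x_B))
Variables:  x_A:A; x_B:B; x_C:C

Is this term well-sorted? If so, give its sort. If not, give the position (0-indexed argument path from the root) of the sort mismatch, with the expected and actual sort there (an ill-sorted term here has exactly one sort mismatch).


      (s) : A
    (h (s)) : A
    x_B : B
    x_B : B
  (t (h (s)) x_B x_B) : B
(k (t (h (s)) x_B x_B)) : C

well-sorted; sort = C


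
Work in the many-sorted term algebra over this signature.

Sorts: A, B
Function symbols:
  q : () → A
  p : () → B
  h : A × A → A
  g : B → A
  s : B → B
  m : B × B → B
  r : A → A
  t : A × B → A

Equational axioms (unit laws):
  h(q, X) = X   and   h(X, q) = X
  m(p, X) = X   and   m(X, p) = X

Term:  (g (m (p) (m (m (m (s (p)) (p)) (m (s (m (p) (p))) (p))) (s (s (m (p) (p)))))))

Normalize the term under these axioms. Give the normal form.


normal form = (g (m (m (s (p)) (s (p))) (s (s (p)))))

1. (g (m (p) (m (m (m (s (p)) (p)) (m (s (m (p) (p))) (p))) (s (s (m (p) (p)))))))  →  (g (m (m (m (s (p)) (p)) (m (s (m (p) (p))) (p))) (s (s (m (p) (p))))))
2. (g (m (m (m (s (p)) (p)) (m (s (m (p) (p))) (p))) (s (s (m (p) (p))))))  →  (g (m (m (s (p)) (m (s (m (p) (p))) (p))) (s (s (m (p) (p))))))
3. (g (m (m (s (p)) (m (s (m (p) (p))) (p))) (s (s (m (p) (p))))))  →  (g (m (m (s (p)) (s (m (p) (p)))) (s (s (m (p) (p))))))
4. (g (m (m (s (p)) (s (m (p) (p)))) (s (s (m (p) (p))))))  →  (g (m (m (s (p)) (s (p))) (s (s (m (p) (p))))))
5. (g (m (m (s (p)) (s (p))) (s (s (m (p) (p))))))  →  (g (m (m (s (p)) (s (p))) (s (s (p)))))


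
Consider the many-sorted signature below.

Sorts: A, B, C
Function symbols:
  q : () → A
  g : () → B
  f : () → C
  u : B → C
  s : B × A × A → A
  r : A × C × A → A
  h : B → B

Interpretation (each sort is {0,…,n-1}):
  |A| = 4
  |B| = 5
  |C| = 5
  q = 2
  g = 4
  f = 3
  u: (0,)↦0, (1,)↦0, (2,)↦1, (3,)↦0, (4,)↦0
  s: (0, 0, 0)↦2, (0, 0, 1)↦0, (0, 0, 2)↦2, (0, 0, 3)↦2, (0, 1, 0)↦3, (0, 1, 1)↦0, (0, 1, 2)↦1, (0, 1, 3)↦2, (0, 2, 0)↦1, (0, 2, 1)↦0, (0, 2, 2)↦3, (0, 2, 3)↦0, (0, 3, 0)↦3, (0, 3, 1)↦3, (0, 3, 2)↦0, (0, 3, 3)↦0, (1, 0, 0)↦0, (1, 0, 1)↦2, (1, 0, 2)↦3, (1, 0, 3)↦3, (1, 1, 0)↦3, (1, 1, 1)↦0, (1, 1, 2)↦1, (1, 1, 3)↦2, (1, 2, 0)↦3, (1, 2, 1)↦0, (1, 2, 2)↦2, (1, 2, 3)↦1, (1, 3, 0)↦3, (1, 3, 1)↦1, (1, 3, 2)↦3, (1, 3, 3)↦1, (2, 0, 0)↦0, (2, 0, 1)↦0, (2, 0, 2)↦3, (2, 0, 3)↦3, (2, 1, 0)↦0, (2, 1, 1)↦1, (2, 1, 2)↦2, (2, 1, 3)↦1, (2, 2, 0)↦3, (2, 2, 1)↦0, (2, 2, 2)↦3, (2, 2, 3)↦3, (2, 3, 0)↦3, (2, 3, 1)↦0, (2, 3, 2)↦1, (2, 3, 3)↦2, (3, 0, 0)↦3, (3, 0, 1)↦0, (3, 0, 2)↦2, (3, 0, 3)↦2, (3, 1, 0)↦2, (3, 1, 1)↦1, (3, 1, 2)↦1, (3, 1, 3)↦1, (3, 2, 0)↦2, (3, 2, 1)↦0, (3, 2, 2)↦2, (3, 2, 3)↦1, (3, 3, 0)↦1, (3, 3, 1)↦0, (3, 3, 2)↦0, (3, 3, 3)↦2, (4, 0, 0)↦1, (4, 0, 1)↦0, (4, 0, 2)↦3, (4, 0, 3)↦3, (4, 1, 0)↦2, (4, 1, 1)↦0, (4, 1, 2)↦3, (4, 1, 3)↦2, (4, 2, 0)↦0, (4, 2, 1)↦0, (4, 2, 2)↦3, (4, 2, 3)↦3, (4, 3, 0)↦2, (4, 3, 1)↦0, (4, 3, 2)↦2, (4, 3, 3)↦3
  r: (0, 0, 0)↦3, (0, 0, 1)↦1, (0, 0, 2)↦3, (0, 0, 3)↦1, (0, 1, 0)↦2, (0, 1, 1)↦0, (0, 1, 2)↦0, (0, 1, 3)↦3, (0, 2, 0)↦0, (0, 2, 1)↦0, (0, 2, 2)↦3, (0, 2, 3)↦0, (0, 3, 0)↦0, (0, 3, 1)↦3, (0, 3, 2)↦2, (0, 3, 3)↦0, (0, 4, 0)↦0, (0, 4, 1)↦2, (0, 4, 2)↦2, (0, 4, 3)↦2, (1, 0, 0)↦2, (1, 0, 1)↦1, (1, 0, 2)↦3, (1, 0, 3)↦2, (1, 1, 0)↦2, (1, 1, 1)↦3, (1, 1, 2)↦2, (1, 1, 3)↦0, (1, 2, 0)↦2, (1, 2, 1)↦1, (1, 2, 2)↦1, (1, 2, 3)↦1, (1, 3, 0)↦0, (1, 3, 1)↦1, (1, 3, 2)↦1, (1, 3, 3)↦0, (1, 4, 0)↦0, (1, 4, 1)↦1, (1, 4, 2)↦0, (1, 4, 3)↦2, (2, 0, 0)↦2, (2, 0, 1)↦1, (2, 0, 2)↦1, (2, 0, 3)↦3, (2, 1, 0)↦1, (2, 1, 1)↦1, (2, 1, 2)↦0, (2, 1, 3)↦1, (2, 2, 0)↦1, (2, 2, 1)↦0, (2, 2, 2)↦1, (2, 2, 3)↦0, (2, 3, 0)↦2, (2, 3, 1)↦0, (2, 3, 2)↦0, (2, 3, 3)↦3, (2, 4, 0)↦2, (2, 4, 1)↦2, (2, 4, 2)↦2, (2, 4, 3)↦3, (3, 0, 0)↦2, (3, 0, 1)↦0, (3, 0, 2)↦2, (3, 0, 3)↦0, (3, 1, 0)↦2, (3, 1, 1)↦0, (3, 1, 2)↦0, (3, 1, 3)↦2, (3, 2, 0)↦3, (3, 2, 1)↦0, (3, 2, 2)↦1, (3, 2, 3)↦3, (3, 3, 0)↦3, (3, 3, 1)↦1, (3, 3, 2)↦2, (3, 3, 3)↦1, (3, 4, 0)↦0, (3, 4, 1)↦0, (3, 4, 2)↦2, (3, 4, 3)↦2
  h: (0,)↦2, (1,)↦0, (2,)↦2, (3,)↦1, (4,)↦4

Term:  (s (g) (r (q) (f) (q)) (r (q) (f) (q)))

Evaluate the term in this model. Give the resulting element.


  g = 4
  q = 2
  f = 3
  q = 2
  (r (q) (f) (q)) = r(2, 3, 2) = 0
  q = 2
  f = 3
  q = 2
  (r (q) (f) (q)) = r(2, 3, 2) = 0
  (s (g) (r (q) (f) (q)) (r (q) (f) (q))) = s(4, 0, 0) = 1

value = 1


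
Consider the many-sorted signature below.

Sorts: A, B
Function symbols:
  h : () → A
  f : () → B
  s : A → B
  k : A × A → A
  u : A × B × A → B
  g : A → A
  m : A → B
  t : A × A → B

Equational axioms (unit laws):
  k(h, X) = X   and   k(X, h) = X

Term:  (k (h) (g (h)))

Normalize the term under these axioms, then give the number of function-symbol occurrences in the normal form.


1. (k (h) (g (h)))  →  (g (h))
normal form: (g (h))

size = 2


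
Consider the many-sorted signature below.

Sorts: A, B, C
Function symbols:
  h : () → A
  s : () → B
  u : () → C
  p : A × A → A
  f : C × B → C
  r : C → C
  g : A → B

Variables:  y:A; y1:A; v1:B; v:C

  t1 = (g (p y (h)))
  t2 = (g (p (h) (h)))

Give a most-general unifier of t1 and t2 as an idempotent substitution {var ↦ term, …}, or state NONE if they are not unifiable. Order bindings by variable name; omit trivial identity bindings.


{y ↦ (h)}


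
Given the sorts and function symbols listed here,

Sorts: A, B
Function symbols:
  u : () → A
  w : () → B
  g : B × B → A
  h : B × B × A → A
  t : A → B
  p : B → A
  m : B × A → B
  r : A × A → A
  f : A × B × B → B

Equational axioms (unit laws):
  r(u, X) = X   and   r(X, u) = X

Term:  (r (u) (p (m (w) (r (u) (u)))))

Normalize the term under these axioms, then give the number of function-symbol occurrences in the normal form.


1. (r (u) (p (m (w) (r (u) (u)))))  →  (p (m (w) (r (u) (u))))
2. (p (m (w) (r (u) (u))))  →  (p (m (w) (u)))
normal form: (p (m (w) (u)))

size = 4


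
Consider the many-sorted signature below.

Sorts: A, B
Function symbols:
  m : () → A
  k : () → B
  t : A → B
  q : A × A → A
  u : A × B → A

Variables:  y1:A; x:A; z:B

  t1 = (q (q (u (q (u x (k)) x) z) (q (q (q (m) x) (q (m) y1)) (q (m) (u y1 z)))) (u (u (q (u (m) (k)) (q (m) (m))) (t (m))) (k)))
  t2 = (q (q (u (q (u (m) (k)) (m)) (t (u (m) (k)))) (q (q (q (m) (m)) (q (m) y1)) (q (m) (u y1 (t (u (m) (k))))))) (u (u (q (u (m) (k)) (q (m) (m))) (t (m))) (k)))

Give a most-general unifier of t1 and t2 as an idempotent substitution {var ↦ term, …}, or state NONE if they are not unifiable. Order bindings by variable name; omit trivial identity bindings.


{x ↦ (m), z ↦ (t (u (m) (k)))}


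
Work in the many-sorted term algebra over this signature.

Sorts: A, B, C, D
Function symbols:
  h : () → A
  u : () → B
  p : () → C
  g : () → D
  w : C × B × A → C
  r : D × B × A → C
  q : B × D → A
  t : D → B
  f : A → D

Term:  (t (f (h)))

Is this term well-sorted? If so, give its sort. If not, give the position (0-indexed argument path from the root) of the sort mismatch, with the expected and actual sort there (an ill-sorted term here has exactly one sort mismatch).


    (h) : A
  (f (h)) : D
(t (f (h))) : B

well-sorted; sort = B


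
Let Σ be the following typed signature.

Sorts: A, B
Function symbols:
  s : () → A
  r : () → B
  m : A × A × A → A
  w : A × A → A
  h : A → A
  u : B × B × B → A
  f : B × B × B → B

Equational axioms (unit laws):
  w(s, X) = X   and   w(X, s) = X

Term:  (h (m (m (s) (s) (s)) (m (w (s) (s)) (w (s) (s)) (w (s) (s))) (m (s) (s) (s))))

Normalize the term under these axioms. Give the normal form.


normal form = (h (m (m (s) (s) (s)) (m (s) (s) (s)) (m (s) (s) (s))))

1. (h (m (m (s) (s) (s)) (m (w (s) (s)) (w (s) (s)) (w (s) (s))) (m (s) (s) (s))))  →  (h (m (m (s) (s) (s)) (m (s) (w (s) (s)) (w (s) (s))) (m (s) (s) (s))))
2. (h (m (m (s) (s) (s)) (m (s) (w (s) (s)) (w (s) (s))) (m (s) (s) (s))))  →  (h (m (m (s) (s) (s)) (m (s) (s) (w (s) (s))) (m (s) (s) (s))))
3. (h (m (m (s) (s) (s)) (m (s) (s) (w (s) (s))) (m (s) (s) (s))))  →  (h (m (m (s) (s) (s)) (m (s) (s) (s)) (m (s) (s) (s))))


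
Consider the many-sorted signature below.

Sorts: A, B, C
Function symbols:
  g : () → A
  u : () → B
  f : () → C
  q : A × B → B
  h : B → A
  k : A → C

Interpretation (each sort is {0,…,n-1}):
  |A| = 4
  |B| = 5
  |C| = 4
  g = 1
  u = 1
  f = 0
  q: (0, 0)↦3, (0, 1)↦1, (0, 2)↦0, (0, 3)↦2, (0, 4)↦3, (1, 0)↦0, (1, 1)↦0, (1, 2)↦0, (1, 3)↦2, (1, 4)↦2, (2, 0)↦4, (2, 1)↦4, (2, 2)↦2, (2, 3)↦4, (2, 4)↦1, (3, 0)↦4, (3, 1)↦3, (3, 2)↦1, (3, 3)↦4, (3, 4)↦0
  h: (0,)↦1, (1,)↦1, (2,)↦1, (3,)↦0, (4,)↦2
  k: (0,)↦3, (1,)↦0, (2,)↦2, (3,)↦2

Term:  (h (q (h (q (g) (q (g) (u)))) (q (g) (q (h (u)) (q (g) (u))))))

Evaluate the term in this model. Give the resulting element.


value = 1

  g = 1
  g = 1
  u = 1
  (q (g) (u)) = q(1, 1) = 0
  (q (g) (q (g) (u))) = q(1, 0) = 0
  (h (q (g) (q (g) (u)))) = h(0,) = 1
  g = 1
  u = 1
  (h (u)) = h(1,) = 1
  g = 1
  u = 1
  (q (g) (u)) = q(1, 1) = 0
  (q (h (u)) (q (g) (u))) = q(1, 0) = 0
  (q (g) (q (h (u)) (q (g) (u)))) = q(1, 0) = 0
  (q (h (q (g) (q (g) (u)))) (q (g) (q (h (u)) (q (g) (u))))) = q(1, 0) = 0
  (h (q (h (q (g) (q (g) (u)))) (q (g) (q (h (u)) (q (g) (u)))))) = h(0,) = 1


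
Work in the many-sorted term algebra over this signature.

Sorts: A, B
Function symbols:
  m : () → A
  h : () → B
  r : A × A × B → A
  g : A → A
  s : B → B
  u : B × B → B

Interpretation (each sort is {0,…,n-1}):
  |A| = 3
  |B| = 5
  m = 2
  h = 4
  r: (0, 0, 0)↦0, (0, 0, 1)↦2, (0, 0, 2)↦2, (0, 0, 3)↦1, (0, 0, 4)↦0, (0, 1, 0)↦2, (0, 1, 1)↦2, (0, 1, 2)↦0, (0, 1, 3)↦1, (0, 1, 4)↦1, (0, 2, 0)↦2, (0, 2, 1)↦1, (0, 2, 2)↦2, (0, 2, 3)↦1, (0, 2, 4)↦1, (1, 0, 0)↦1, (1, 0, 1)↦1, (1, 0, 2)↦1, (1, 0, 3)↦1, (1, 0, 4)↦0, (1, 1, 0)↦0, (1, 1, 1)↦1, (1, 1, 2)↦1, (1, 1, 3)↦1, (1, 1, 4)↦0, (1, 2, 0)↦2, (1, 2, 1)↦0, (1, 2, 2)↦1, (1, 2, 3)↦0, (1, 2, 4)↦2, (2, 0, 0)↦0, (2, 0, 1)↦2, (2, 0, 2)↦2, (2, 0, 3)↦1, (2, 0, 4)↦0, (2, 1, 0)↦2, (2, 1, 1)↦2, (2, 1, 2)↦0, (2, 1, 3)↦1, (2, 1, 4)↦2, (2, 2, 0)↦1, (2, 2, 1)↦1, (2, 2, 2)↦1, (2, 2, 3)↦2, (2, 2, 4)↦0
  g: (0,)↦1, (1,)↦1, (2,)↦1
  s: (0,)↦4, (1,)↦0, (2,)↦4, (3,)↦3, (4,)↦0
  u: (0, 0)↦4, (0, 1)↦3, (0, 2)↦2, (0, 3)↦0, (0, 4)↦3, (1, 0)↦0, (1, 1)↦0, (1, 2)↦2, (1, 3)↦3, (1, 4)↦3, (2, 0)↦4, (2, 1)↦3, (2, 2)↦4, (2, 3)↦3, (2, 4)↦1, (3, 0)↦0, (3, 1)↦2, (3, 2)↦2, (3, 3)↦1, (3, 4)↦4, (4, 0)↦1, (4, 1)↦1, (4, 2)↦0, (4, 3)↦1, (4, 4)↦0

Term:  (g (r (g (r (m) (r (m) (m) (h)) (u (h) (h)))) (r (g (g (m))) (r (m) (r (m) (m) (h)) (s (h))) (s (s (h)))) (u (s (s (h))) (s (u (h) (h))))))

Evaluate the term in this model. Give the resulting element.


value = 1

  m = 2
  m = 2
  m = 2
  h = 4
  (r (m) (m) (h)) = r(2, 2, 4) = 0
  h = 4
  h = 4
  (u (h) (h)) = u(4, 4) = 0
  (r (m) (r (m) (m) (h)) (u (h) (h))) = r(2, 0, 0) = 0
  (g (r (m) (r (m) (m) (h)) (u (h) (h)))) = g(0,) = 1
  m = 2
  (g (m)) = g(2,) = 1
  (g (g (m))) = g(1,) = 1
  m = 2
  m = 2
  m = 2
  h = 4
  (r (m) (m) (h)) = r(2, 2, 4) = 0
  h = 4
  (s (h)) = s(4,) = 0
  (r (m) (r (m) (m) (h)) (s (h))) = r(2, 0, 0) = 0
  h = 4
  (s (h)) = s(4,) = 0
  (s (s (h))) = s(0,) = 4
  (r (g (g (m))) (r (m) (r (m) (m) (h)) (s (h))) (s (s (h)))) = r(1, 0, 4) = 0
  h = 4
  (s (h)) = s(4,) = 0
  (s (s (h))) = s(0,) = 4
  h = 4
  h = 4
  (u (h) (h)) = u(4, 4) = 0
  (s (u (h) (h))) = s(0,) = 4
  (u (s (s (h))) (s (u (h) (h)))) = u(4, 4) = 0
  (r (g (r (m) (r (m) (m) (h)) (u (h) (h)))) (r (g (g (m))) (r (m) (r (m) (m) (h)) (s (h))) (s (s (h)))) (u (s (s (h))) (s (u (h) (h))))) = r(1, 0, 0) = 1
  (g (r (g (r (m) (r (m) (m) (h)) (u (h) (h)))) (r (g (g (m))) (r (m) (r (m) (m) (h)) (s (h))) (s (s (h)))) (u (s (s (h))) (s (u (h) (h)))))) = g(1,) = 1


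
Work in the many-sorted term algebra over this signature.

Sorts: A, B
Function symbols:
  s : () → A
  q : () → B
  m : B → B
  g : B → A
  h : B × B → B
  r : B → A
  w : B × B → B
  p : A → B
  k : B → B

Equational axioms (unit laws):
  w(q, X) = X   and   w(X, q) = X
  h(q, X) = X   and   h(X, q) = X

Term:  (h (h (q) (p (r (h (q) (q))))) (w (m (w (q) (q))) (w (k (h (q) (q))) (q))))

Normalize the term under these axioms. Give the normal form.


1. (h (h (q) (p (r (h (q) (q))))) (w (m (w (q) (q))) (w (k (h (q) (q))) (q))))  →  (h (p (r (h (q) (q)))) (w (m (w (q) (q))) (w (k (h (q) (q))) (q))))
2. (h (p (r (h (q) (q)))) (w (m (w (q) (q))) (w (k (h (q) (q))) (q))))  →  (h (p (r (q))) (w (m (w (q) (q))) (w (k (h (q) (q))) (q))))
3. (h (p (r (q))) (w (m (w (q) (q))) (w (k (h (q) (q))) (q))))  →  (h (p (r (q))) (w (m (q)) (w (k (h (q) (q))) (q))))
4. (h (p (r (q))) (w (m (q)) (w (k (h (q) (q))) (q))))  →  (h (p (r (q))) (w (m (q)) (k (h (q) (q)))))
5. (h (p (r (q))) (w (m (q)) (k (h (q) (q)))))  →  (h (p (r (q))) (w (m (q)) (k (q))))

normal form = (h (p (r (q))) (w (m (q)) (k (q))))


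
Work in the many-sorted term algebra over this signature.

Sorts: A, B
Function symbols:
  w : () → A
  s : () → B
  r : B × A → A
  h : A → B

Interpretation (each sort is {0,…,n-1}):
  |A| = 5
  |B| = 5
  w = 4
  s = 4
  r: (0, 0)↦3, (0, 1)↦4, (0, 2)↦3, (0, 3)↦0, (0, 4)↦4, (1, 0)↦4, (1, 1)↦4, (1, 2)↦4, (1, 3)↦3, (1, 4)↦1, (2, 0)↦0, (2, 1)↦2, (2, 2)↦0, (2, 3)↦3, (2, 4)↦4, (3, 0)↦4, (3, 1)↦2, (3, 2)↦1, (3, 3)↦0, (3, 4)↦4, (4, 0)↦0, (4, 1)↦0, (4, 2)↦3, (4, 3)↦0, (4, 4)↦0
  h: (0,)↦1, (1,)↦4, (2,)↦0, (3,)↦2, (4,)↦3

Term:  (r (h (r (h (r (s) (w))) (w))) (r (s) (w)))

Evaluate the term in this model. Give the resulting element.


  s = 4
  w = 4
  (r (s) (w)) = r(4, 4) = 0
  (h (r (s) (w))) = h(0,) = 1
  w = 4
  (r (h (r (s) (w))) (w)) = r(1, 4) = 1
  (h (r (h (r (s) (w))) (w))) = h(1,) = 4
  s = 4
  w = 4
  (r (s) (w)) = r(4, 4) = 0
  (r (h (r (h (r (s) (w))) (w))) (r (s) (w))) = r(4, 0) = 0

value = 0


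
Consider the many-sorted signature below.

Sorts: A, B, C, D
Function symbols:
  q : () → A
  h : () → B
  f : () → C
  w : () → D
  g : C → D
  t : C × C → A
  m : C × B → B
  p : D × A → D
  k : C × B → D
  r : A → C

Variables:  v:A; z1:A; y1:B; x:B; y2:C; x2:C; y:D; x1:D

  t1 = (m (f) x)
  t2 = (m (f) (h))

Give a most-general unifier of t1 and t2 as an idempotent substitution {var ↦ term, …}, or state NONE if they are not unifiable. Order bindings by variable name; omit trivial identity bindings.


{x ↦ (h)}


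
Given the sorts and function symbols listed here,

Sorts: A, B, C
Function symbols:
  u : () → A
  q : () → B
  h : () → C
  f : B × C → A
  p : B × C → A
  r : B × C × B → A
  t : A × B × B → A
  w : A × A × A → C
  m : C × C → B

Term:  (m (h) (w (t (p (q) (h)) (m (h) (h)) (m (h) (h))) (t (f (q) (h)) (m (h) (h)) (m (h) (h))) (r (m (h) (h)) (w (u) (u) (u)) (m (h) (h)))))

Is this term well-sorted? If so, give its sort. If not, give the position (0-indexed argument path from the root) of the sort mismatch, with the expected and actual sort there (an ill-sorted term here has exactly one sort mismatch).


  (h) : C
        (q) : B
        (h) : C
      (p (q) (h)) : A
        (h) : C
        (h) : C
      (m (h) (h)) : B
        (h) : C
        (h) : C
      (m (h) (h)) : B
    (t (p (q) (h)) (m (h) (h)) (m (h) (h))) : A
        (q) : B
        (h) : C
      (f (q) (h)) : A
        (h) : C
        (h) : C
      (m (h) (h)) : B
        (h) : C
        (h) : C
      (m (h) (h)) : B
    (t (f (q) (h)) (m (h) (h)) (m (h) (h))) : A
        (h) : C
        (h) : C
      (m (h) (h)) : B
        (u) : A
        (u) : A
        (u) : A
      (w (u) (u) (u)) : C
        (h) : C
        (h) : C
      (m (h) (h)) : B
    (r (m (h) (h)) (w (u) (u) (u)) (m (h) (h))) : A
  (w (t (p (q) (h)) (m (h) (h)) (m (h) (h))) (t (f (q) (h)) (m (h) (h)) (m (h) (h))) (r (m (h) (h)) (w (u) (u) (u)) (m (h) (h)))) : C
(m (h) (w (t (p (q) (h)) (m (h) (h)) (m (h) (h))) (t (f (q) (h)) (m (h) (h)) (m (h) (h))) (r (m (h) (h)) (w (u) (u) (u)) (m (h) (h))))) : B

well-sorted; sort = B


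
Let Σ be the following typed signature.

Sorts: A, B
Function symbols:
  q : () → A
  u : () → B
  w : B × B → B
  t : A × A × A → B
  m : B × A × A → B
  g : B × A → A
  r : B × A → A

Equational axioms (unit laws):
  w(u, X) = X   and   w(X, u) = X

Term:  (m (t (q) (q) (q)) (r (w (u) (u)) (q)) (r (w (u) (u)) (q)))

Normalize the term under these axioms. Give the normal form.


normal form = (m (t (q) (q) (q)) (r (u) (q)) (r (u) (q)))

1. (m (t (q) (q) (q)) (r (w (u) (u)) (q)) (r (w (u) (u)) (q)))  →  (m (t (q) (q) (q)) (r (u) (q)) (r (w (u) (u)) (q)))
2. (m (t (q) (q) (q)) (r (u) (q)) (r (w (u) (u)) (q)))  →  (m (t (q) (q) (q)) (r (u) (q)) (r (u) (q)))


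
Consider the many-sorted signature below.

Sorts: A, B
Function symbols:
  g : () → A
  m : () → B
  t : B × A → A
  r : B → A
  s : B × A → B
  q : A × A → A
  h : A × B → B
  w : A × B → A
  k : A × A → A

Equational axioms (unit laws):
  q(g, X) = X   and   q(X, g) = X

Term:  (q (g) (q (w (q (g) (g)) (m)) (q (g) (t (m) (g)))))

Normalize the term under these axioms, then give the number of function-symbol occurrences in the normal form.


size = 7

1. (q (g) (q (w (q (g) (g)) (m)) (q (g) (t (m) (g)))))  →  (q (w (q (g) (g)) (m)) (q (g) (t (m) (g))))
2. (q (w (q (g) (g)) (m)) (q (g) (t (m) (g))))  →  (q (w (g) (m)) (q (g) (t (m) (g))))
3. (q (w (g) (m)) (q (g) (t (m) (g))))  →  (q (w (g) (m)) (t (m) (g)))
normal form: (q (w (g) (m)) (t (m) (g)))


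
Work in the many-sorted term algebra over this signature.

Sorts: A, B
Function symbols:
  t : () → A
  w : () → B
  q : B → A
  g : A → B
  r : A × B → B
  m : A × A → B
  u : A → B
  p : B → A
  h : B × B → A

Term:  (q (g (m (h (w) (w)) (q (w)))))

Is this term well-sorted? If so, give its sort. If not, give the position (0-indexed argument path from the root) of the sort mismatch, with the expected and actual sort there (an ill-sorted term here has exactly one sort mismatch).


        (w) : B
        (w) : B
      (h (w) (w)) : A
        (w) : B
      (q (w)) : A
    (m (h (w) (w)) (q (w))) : B
  (g (m (h (w) (w)) (q (w)))) : ✗ arg 0 at [0, 0] has sort B, expected A

ill-sorted at position [0, 0]: expected A, got B


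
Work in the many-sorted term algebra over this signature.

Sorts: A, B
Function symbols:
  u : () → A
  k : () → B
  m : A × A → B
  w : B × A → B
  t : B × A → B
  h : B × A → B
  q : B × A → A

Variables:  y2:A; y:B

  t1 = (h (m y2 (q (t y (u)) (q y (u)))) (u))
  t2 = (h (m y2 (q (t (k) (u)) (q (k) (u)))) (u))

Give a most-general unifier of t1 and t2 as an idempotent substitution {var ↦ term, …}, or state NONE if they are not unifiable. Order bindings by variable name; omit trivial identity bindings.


{y ↦ (k)}


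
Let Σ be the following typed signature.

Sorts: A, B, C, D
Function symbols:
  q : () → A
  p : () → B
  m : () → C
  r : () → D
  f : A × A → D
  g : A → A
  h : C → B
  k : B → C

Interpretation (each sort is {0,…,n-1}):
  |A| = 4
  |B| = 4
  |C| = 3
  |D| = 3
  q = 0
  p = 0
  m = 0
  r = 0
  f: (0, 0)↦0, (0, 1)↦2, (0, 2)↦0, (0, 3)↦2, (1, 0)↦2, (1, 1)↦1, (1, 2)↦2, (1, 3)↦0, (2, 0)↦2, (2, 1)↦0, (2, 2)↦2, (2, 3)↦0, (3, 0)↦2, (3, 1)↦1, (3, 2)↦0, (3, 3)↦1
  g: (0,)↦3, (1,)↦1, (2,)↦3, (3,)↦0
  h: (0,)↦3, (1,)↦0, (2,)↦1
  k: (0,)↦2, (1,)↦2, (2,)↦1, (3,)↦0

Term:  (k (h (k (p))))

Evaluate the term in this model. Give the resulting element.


  p = 0
  (k (p)) = k(0,) = 2
  (h (k (p))) = h(2,) = 1
  (k (h (k (p)))) = k(1,) = 2

value = 2


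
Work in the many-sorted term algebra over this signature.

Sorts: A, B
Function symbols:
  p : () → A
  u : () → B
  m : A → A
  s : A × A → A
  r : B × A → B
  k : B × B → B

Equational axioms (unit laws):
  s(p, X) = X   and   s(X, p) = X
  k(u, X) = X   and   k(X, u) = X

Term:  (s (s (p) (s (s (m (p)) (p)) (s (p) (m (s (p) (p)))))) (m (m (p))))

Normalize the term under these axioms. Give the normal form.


1. (s (s (p) (s (s (m (p)) (p)) (s (p) (m (s (p) (p)))))) (m (m (p))))  →  (s (s (s (m (p)) (p)) (s (p) (m (s (p) (p))))) (m (m (p))))
2. (s (s (s (m (p)) (p)) (s (p) (m (s (p) (p))))) (m (m (p))))  →  (s (s (m (p)) (s (p) (m (s (p) (p))))) (m (m (p))))
3. (s (s (m (p)) (s (p) (m (s (p) (p))))) (m (m (p))))  →  (s (s (m (p)) (m (s (p) (p)))) (m (m (p))))
4. (s (s (m (p)) (m (s (p) (p)))) (m (m (p))))  →  (s (s (m (p)) (m (p))) (m (m (p))))

normal form = (s (s (m (p)) (m (p))) (m (m (p))))


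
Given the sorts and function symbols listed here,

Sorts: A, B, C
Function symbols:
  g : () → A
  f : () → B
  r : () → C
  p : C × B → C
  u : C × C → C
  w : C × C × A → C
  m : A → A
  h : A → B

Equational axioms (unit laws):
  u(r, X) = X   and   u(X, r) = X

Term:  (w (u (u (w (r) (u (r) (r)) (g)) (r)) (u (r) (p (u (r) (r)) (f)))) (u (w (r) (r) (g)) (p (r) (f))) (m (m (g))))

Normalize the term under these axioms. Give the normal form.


1. (w (u (u (w (r) (u (r) (r)) (g)) (r)) (u (r) (p (u (r) (r)) (f)))) (u (w (r) (r) (g)) (p (r) (f))) (m (m (g))))  →  (w (u (w (r) (u (r) (r)) (g)) (u (r) (p (u (r) (r)) (f)))) (u (w (r) (r) (g)) (p (r) (f))) (m (m (g))))
2. (w (u (w (r) (u (r) (r)) (g)) (u (r) (p (u (r) (r)) (f)))) (u (w (r) (r) (g)) (p (r) (f))) (m (m (g))))  →  (w (u (w (r) (r) (g)) (u (r) (p (u (r) (r)) (f)))) (u (w (r) (r) (g)) (p (r) (f))) (m (m (g))))
3. (w (u (w (r) (r) (g)) (u (r) (p (u (r) (r)) (f)))) (u (w (r) (r) (g)) (p (r) (f))) (m (m (g))))  →  (w (u (w (r) (r) (g)) (p (u (r) (r)) (f))) (u (w (r) (r) (g)) (p (r) (f))) (m (m (g))))
4. (w (u (w (r) (r) (g)) (p (u (r) (r)) (f))) (u (w (r) (r) (g)) (p (r) (f))) (m (m (g))))  →  (w (u (w (r) (r) (g)) (p (r) (f))) (u (w (r) (r) (g)) (p (r) (f))) (m (m (g))))

normal form = (w (u (w (r) (r) (g)) (p (r) (f))) (u (w (r) (r) (g)) (p (r) (f))) (m (m (g))))


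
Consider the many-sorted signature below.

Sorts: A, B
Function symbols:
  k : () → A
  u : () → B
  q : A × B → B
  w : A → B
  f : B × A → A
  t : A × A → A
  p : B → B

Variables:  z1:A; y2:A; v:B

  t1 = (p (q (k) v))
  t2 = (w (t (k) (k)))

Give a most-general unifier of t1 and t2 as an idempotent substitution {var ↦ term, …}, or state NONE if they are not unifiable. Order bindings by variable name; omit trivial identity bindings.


head clash or occurs-check failure — not unifiable

NONE (not unifiable)


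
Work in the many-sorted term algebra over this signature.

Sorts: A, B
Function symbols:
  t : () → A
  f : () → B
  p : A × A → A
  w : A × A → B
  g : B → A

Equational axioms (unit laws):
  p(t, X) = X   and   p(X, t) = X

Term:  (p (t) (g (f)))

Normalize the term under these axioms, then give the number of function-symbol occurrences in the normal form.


size = 2

1. (p (t) (g (f)))  →  (g (f))
normal form: (g (f))
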